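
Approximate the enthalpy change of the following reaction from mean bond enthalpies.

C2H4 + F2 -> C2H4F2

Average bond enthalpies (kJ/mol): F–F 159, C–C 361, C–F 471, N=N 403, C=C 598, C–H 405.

Bonds broken (reactants):
  C–H: 4 × 405 = 1620
  C=C: 1 × 598 = 598
  F–F: 1 × 159 = 159
  Σ(broken) = 2377 kJ
Bonds formed (products):
  C–C: 1 × 361 = 361
  C–F: 2 × 471 = 942
  C–H: 4 × 405 = 1620
  Σ(formed) = 2923 kJ
ΔH = Σ(broken) − Σ(formed) = 2377 − 2923 = −546 kJ

ΔH ≈ −546 kJ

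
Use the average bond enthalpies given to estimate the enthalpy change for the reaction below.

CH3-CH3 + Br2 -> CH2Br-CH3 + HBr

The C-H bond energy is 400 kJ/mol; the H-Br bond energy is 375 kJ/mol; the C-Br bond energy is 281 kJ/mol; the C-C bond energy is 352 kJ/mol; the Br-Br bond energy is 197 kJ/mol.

Bonds broken (reactants):
  Br-Br: 1 × 197 = 197
  C-C: 1 × 352 = 352
  C-H: 6 × 400 = 2400
  Σ(broken) = 2949 kJ
Bonds formed (products):
  C-Br: 1 × 281 = 281
  C-C: 1 × 352 = 352
  C-H: 5 × 400 = 2000
  H-Br: 1 × 375 = 375
  Σ(formed) = 3008 kJ
ΔH = Σ(broken) − Σ(formed) = 2949 − 3008 = −59 kJ

ΔH ≈ −59 kJ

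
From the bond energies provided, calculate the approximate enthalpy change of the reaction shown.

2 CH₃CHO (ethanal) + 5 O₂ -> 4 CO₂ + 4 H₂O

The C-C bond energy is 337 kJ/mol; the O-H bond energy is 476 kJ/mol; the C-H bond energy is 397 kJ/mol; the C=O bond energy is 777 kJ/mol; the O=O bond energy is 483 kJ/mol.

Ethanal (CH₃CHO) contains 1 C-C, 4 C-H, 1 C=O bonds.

ΔH ≈ −2205 kJ

Bonds broken (reactants):
  C-C: 2 × 337 = 674
  C-H: 8 × 397 = 3176
  C=O: 2 × 777 = 1554
  O=O: 5 × 483 = 2415
  Σ(broken) = 7819 kJ
Bonds formed (products):
  C=O: 8 × 777 = 6216
  O-H: 8 × 476 = 3808
  Σ(formed) = 10024 kJ
ΔH = Σ(broken) − Σ(formed) = 7819 − 10024 = −2205 kJ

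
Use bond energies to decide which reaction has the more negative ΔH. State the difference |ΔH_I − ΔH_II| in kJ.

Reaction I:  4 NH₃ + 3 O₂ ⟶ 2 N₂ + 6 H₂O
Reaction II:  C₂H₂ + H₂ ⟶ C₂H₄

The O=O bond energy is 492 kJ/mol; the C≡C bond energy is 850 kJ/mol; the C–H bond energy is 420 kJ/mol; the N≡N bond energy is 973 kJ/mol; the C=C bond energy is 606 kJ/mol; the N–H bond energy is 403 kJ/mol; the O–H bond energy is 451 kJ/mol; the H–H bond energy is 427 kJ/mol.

Reaction I:
  Bonds broken (reactants):
    N–H: 12 × 403 = 4836
    O=O: 3 × 492 = 1476
    Σ(broken) = 6312 kJ
  Bonds formed (products):
    N≡N: 2 × 973 = 1946
    O–H: 12 × 451 = 5412
    Σ(formed) = 7358 kJ
  ΔH_I = 6312 − 7358 = −1046 kJ
Reaction II:
  Bonds broken (reactants):
    C≡C: 1 × 850 = 850
    C–H: 2 × 420 = 840
    H–H: 1 × 427 = 427
    Σ(broken) = 2117 kJ
  Bonds formed (products):
    C–H: 4 × 420 = 1680
    C=C: 1 × 606 = 606
    Σ(formed) = 2286 kJ
  ΔH_II = 2117 − 2286 = −169 kJ
ΔH_I − ΔH_II = −877 kJ, so reaction I has the more negative ΔH; |ΔH_I − ΔH_II| = 877 kJ.

Reaction I, by 877 kJ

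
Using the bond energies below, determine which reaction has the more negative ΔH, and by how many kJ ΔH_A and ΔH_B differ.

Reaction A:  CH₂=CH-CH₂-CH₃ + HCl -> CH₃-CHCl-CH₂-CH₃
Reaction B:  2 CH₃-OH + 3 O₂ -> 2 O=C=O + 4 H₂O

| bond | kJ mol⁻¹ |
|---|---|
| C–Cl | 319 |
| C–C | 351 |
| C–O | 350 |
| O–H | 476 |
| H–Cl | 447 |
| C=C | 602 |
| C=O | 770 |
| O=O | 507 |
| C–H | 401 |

Reaction A:
  Bonds broken (reactants):
    C–C: 2 × 351 = 702
    C–H: 8 × 401 = 3208
    C=C: 1 × 602 = 602
    H–Cl: 1 × 447 = 447
    Σ(broken) = 4959 kJ
  Bonds formed (products):
    C–C: 3 × 351 = 1053
    C–Cl: 1 × 319 = 319
    C–H: 9 × 401 = 3609
    Σ(formed) = 4981 kJ
  ΔH_A = 4959 − 4981 = −22 kJ
Reaction B:
  Bonds broken (reactants):
    C–H: 6 × 401 = 2406
    C–O: 2 × 350 = 700
    O–H: 2 × 476 = 952
    O=O: 3 × 507 = 1521
    Σ(broken) = 5579 kJ
  Bonds formed (products):
    C=O: 4 × 770 = 3080
    O–H: 8 × 476 = 3808
    Σ(formed) = 6888 kJ
  ΔH_B = 5579 − 6888 = −1309 kJ
ΔH_A − ΔH_B = +1287 kJ, so reaction B has the more negative ΔH; |ΔH_A − ΔH_B| = 1287 kJ.

Reaction B, by 1287 kJ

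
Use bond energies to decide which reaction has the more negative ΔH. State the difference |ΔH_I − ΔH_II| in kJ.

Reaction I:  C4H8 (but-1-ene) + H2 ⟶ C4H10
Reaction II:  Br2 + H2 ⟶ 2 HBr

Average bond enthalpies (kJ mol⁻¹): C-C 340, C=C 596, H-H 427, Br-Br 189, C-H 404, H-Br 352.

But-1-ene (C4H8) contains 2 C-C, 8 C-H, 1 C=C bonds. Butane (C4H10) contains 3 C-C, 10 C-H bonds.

Reaction I:
  Bonds broken (reactants):
    C-C: 2 × 340 = 680
    C-H: 8 × 404 = 3232
    C=C: 1 × 596 = 596
    H-H: 1 × 427 = 427
    Σ(broken) = 4935 kJ
  Bonds formed (products):
    C-C: 3 × 340 = 1020
    C-H: 10 × 404 = 4040
    Σ(formed) = 5060 kJ
  ΔH_I = 4935 − 5060 = −125 kJ
Reaction II:
  Bonds broken (reactants):
    Br-Br: 1 × 189 = 189
    H-H: 1 × 427 = 427
    Σ(broken) = 616 kJ
  Bonds formed (products):
    H-Br: 2 × 352 = 704
    Σ(formed) = 704 kJ
  ΔH_II = 616 − 704 = −88 kJ
ΔH_I − ΔH_II = −37 kJ, so reaction I has the more negative ΔH; |ΔH_I − ΔH_II| = 37 kJ.

Reaction I, by 37 kJ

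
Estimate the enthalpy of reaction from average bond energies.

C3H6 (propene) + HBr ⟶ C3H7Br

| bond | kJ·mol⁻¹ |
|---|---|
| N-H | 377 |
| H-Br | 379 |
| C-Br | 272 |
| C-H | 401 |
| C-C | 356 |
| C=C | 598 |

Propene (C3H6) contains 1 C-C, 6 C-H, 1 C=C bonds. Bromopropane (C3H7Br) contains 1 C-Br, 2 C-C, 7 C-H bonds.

ΔH ≈ −52 kJ

Bonds broken (reactants):
  C-C: 1 × 356 = 356
  C-H: 6 × 401 = 2406
  C=C: 1 × 598 = 598
  H-Br: 1 × 379 = 379
  Σ(broken) = 3739 kJ
Bonds formed (products):
  C-Br: 1 × 272 = 272
  C-C: 2 × 356 = 712
  C-H: 7 × 401 = 2807
  Σ(formed) = 3791 kJ
ΔH = Σ(broken) − Σ(formed) = 3739 − 3791 = −52 kJ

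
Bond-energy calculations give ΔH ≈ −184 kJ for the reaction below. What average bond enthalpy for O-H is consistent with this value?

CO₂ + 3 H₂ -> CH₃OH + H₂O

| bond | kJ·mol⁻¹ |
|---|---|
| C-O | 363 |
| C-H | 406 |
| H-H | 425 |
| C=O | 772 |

D(O-H) ≈ 474 kJ/mol

Let D be the O-H bond energy.
Σ(broken) = 2×772 + 3×425 = 2819
Σ(formed) = 3×406 + 1×363 + 3×D = 1581 + 3D
ΔH = Σ(broken) − Σ(formed) = (2819) − (1581 + 3D) = +1238 − 3D
Setting this equal to −184 kJ gives 3D = 1422, so D = 474 kJ/mol.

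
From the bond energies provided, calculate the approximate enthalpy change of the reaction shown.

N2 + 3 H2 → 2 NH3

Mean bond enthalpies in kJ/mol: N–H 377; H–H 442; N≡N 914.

Bonds broken (reactants):
  H–H: 3 × 442 = 1326
  N≡N: 1 × 914 = 914
  Σ(broken) = 2240 kJ
Bonds formed (products):
  N–H: 6 × 377 = 2262
  Σ(formed) = 2262 kJ
ΔH = Σ(broken) − Σ(formed) = 2240 − 2262 = −22 kJ

ΔH ≈ −22 kJ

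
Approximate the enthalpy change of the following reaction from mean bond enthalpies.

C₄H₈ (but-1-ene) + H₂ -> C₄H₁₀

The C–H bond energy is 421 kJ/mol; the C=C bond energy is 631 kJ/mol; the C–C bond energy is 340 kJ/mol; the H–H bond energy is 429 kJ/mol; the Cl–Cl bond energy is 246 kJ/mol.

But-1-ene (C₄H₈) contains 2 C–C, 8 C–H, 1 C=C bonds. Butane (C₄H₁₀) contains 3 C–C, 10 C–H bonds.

ΔH ≈ −122 kJ

Bonds broken (reactants):
  C–C: 2 × 340 = 680
  C–H: 8 × 421 = 3368
  C=C: 1 × 631 = 631
  H–H: 1 × 429 = 429
  Σ(broken) = 5108 kJ
Bonds formed (products):
  C–C: 3 × 340 = 1020
  C–H: 10 × 421 = 4210
  Σ(formed) = 5230 kJ
ΔH = Σ(broken) − Σ(formed) = 5108 − 5230 = −122 kJ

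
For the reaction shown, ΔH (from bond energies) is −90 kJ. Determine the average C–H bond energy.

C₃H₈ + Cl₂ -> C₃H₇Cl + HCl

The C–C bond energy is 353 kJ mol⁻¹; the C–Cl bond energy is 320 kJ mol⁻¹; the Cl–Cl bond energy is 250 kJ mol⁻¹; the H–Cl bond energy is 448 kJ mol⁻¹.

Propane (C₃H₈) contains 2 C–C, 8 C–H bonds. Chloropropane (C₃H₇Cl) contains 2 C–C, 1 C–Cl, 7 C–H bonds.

Let D be the C–H bond energy.
Σ(broken) = 2×353 + 8×D + 1×250 = 956 + 8D
Σ(formed) = 2×353 + 1×320 + 7×D + 1×448 = 1474 + 7D
ΔH = Σ(broken) − Σ(formed) = (956 + 8D) − (1474 + 7D) = −518 + D
Setting this equal to −90 kJ gives D = 428 kJ/mol.

D(C–H) ≈ 428 kJ/mol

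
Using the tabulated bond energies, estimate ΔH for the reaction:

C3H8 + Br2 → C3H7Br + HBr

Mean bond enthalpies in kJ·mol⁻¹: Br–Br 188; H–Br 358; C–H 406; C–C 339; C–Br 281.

Bonds broken (reactants):
  Br–Br: 1 × 188 = 188
  C–C: 2 × 339 = 678
  C–H: 8 × 406 = 3248
  Σ(broken) = 4114 kJ
Bonds formed (products):
  C–Br: 1 × 281 = 281
  C–C: 2 × 339 = 678
  C–H: 7 × 406 = 2842
  H–Br: 1 × 358 = 358
  Σ(formed) = 4159 kJ
ΔH = Σ(broken) − Σ(formed) = 4114 − 4159 = −45 kJ

ΔH ≈ −45 kJ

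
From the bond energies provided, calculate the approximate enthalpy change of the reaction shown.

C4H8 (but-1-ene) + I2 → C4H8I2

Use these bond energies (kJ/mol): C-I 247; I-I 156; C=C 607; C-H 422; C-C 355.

Bonds broken (reactants):
  C-C: 2 × 355 = 710
  C-H: 8 × 422 = 3376
  C=C: 1 × 607 = 607
  I-I: 1 × 156 = 156
  Σ(broken) = 4849 kJ
Bonds formed (products):
  C-C: 3 × 355 = 1065
  C-H: 8 × 422 = 3376
  C-I: 2 × 247 = 494
  Σ(formed) = 4935 kJ
ΔH = Σ(broken) − Σ(formed) = 4849 − 4935 = −86 kJ

ΔH ≈ −86 kJ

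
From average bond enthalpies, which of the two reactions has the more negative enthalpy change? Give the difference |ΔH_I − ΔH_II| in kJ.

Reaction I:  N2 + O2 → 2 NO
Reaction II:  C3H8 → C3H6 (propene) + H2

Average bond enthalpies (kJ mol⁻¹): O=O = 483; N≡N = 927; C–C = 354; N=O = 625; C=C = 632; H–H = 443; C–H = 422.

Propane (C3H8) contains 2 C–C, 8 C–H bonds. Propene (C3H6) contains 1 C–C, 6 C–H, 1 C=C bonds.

Reaction II, by 37 kJ

Reaction I:
  Bonds broken (reactants):
    N≡N: 1 × 927 = 927
    O=O: 1 × 483 = 483
    Σ(broken) = 1410 kJ
  Bonds formed (products):
    N=O: 2 × 625 = 1250
    Σ(formed) = 1250 kJ
  ΔH_I = 1410 − 1250 = +160 kJ
Reaction II:
  Bonds broken (reactants):
    C–C: 2 × 354 = 708
    C–H: 8 × 422 = 3376
    Σ(broken) = 4084 kJ
  Bonds formed (products):
    C–C: 1 × 354 = 354
    C–H: 6 × 422 = 2532
    C=C: 1 × 632 = 632
    H–H: 1 × 443 = 443
    Σ(formed) = 3961 kJ
  ΔH_II = 4084 − 3961 = +123 kJ
ΔH_I − ΔH_II = +37 kJ, so reaction II has the more negative ΔH; |ΔH_I − ΔH_II| = 37 kJ.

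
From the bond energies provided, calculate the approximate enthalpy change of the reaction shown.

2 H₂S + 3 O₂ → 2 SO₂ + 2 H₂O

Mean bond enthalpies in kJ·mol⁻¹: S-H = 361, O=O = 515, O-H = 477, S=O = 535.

ΔH ≈ −1059 kJ

Bonds broken (reactants):
  O=O: 3 × 515 = 1545
  S-H: 4 × 361 = 1444
  Σ(broken) = 2989 kJ
Bonds formed (products):
  O-H: 4 × 477 = 1908
  S=O: 4 × 535 = 2140
  Σ(formed) = 4048 kJ
ΔH = Σ(broken) − Σ(formed) = 2989 − 4048 = −1059 kJ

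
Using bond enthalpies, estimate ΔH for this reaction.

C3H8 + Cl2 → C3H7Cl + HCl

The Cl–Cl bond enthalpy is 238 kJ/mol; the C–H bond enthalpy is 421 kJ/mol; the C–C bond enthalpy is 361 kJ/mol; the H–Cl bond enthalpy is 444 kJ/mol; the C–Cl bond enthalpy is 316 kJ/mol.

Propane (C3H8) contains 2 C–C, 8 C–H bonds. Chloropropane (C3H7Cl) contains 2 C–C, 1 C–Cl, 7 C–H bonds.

Bonds broken (reactants):
  C–C: 2 × 361 = 722
  C–H: 8 × 421 = 3368
  Cl–Cl: 1 × 238 = 238
  Σ(broken) = 4328 kJ
Bonds formed (products):
  C–C: 2 × 361 = 722
  C–Cl: 1 × 316 = 316
  C–H: 7 × 421 = 2947
  H–Cl: 1 × 444 = 444
  Σ(formed) = 4429 kJ
ΔH = Σ(broken) − Σ(formed) = 4328 − 4429 = −101 kJ

ΔH ≈ −101 kJ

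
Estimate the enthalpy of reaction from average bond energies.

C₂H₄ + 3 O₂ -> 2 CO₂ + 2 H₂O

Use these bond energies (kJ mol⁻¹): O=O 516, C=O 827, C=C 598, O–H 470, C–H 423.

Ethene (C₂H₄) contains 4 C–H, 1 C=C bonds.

ΔH ≈ −1350 kJ

Bonds broken (reactants):
  C–H: 4 × 423 = 1692
  C=C: 1 × 598 = 598
  O=O: 3 × 516 = 1548
  Σ(broken) = 3838 kJ
Bonds formed (products):
  C=O: 4 × 827 = 3308
  O–H: 4 × 470 = 1880
  Σ(formed) = 5188 kJ
ΔH = Σ(broken) − Σ(formed) = 3838 − 5188 = −1350 kJ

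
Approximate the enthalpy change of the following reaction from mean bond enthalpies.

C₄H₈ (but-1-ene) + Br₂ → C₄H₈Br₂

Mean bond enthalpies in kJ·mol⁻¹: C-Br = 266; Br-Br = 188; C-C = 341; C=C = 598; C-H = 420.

Bonds broken (reactants):
  Br-Br: 1 × 188 = 188
  C-C: 2 × 341 = 682
  C-H: 8 × 420 = 3360
  C=C: 1 × 598 = 598
  Σ(broken) = 4828 kJ
Bonds formed (products):
  C-Br: 2 × 266 = 532
  C-C: 3 × 341 = 1023
  C-H: 8 × 420 = 3360
  Σ(formed) = 4915 kJ
ΔH = Σ(broken) − Σ(formed) = 4828 − 4915 = −87 kJ

ΔH ≈ −87 kJ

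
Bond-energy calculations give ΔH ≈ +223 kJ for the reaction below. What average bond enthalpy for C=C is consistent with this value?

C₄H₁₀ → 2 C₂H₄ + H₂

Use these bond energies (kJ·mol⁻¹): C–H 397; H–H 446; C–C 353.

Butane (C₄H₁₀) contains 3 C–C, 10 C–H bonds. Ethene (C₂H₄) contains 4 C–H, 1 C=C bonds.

Let D be the C=C bond energy.
Σ(broken) = 3×353 + 10×397 = 5029
Σ(formed) = 8×397 + 2×D + 1×446 = 3622 + 2D
ΔH = Σ(broken) − Σ(formed) = (5029) − (3622 + 2D) = +1407 − 2D
Setting this equal to +223 kJ gives 2D = 1184, so D = 592 kJ/mol.

D(C=C) ≈ 592 kJ/mol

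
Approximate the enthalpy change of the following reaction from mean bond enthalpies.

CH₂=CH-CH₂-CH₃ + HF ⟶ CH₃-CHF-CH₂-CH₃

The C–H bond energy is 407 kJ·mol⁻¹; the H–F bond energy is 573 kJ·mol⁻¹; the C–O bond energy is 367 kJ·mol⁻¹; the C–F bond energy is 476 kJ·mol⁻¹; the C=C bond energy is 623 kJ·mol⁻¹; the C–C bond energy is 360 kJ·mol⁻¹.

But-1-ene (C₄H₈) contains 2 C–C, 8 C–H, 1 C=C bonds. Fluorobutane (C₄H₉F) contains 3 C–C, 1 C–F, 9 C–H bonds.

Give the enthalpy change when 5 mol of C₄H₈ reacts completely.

ΔH = −235 kJ

Bonds broken (reactants):
  C–C: 2 × 360 = 720
  C–H: 8 × 407 = 3256
  C=C: 1 × 623 = 623
  H–F: 1 × 573 = 573
  Σ(broken) = 5172 kJ
Bonds formed (products):
  C–C: 3 × 360 = 1080
  C–F: 1 × 476 = 476
  C–H: 9 × 407 = 3663
  Σ(formed) = 5219 kJ
ΔH = Σ(broken) − Σ(formed) = 5172 − 5219 = −47 kJ
For 5× the reaction as written: 5 × (−47) = −235 kJ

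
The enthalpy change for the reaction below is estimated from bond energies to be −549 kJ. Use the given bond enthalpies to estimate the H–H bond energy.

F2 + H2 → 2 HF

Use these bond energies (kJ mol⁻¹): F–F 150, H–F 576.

D(H–H) ≈ 453 kJ/mol

Let D be the H–H bond energy.
Σ(broken) = 1×150 + 1×D = 150 + D
Σ(formed) = 2×576 = 1152
ΔH = Σ(broken) − Σ(formed) = (150 + D) − (1152) = −1002 + D
Setting this equal to −549 kJ gives D = 453 kJ/mol.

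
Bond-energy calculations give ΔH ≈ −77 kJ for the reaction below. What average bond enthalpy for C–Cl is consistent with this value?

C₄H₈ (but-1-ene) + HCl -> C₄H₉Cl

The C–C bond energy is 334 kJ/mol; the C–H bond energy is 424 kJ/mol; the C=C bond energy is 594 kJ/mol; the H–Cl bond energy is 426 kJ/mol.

Let D be the C–Cl bond energy.
Σ(broken) = 2×334 + 8×424 + 1×594 + 1×426 = 5080
Σ(formed) = 3×334 + 1×D + 9×424 = 4818 + D
ΔH = Σ(broken) − Σ(formed) = (5080) − (4818 + D) = +262 − D
Setting this equal to −77 kJ gives D = 339 kJ/mol.

D(C–Cl) ≈ 339 kJ/mol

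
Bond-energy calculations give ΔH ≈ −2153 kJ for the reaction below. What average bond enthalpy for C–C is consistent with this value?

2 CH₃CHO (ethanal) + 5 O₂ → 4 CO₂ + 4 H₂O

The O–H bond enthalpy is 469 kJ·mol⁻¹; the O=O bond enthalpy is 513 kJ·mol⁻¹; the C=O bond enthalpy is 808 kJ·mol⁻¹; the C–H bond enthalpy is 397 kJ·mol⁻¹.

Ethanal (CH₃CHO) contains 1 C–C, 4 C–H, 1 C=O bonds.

D(C–C) ≈ 353 kJ/mol

Let D be the C–C bond energy.
Σ(broken) = 2×D + 8×397 + 2×808 + 5×513 = 7357 + 2D
Σ(formed) = 8×808 + 8×469 = 10216
ΔH = Σ(broken) − Σ(formed) = (7357 + 2D) − (10216) = −2859 + 2D
Setting this equal to −2153 kJ gives 2D = 706, so D = 353 kJ/mol.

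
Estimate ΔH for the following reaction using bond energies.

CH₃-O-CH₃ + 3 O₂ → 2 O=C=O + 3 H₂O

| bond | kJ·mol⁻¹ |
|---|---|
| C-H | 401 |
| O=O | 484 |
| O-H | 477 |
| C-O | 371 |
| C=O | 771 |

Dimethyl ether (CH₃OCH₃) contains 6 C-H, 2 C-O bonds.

ΔH ≈ −1346 kJ

Bonds broken (reactants):
  C-H: 6 × 401 = 2406
  C-O: 2 × 371 = 742
  O=O: 3 × 484 = 1452
  Σ(broken) = 4600 kJ
Bonds formed (products):
  C=O: 4 × 771 = 3084
  O-H: 6 × 477 = 2862
  Σ(formed) = 5946 kJ
ΔH = Σ(broken) − Σ(formed) = 4600 − 5946 = −1346 kJ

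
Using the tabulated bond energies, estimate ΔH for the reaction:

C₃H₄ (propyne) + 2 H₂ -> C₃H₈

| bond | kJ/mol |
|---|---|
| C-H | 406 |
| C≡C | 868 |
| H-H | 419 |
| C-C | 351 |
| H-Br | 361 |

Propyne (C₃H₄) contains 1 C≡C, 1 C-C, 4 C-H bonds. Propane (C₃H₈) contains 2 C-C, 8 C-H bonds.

Bonds broken (reactants):
  C≡C: 1 × 868 = 868
  C-C: 1 × 351 = 351
  C-H: 4 × 406 = 1624
  H-H: 2 × 419 = 838
  Σ(broken) = 3681 kJ
Bonds formed (products):
  C-C: 2 × 351 = 702
  C-H: 8 × 406 = 3248
  Σ(formed) = 3950 kJ
ΔH = Σ(broken) − Σ(formed) = 3681 − 3950 = −269 kJ

ΔH ≈ −269 kJ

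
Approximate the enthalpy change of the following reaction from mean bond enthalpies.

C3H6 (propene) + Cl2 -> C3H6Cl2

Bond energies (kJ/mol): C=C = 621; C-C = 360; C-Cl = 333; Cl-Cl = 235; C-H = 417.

ΔH ≈ −170 kJ

Bonds broken (reactants):
  C-C: 1 × 360 = 360
  C-H: 6 × 417 = 2502
  C=C: 1 × 621 = 621
  Cl-Cl: 1 × 235 = 235
  Σ(broken) = 3718 kJ
Bonds formed (products):
  C-C: 2 × 360 = 720
  C-Cl: 2 × 333 = 666
  C-H: 6 × 417 = 2502
  Σ(formed) = 3888 kJ
ΔH = Σ(broken) − Σ(formed) = 3718 − 3888 = −170 kJ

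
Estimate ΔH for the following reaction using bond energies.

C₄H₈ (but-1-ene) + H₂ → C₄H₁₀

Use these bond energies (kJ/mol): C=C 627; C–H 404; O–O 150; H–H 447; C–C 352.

Bonds broken (reactants):
  C–C: 2 × 352 = 704
  C–H: 8 × 404 = 3232
  C=C: 1 × 627 = 627
  H–H: 1 × 447 = 447
  Σ(broken) = 5010 kJ
Bonds formed (products):
  C–C: 3 × 352 = 1056
  C–H: 10 × 404 = 4040
  Σ(formed) = 5096 kJ
ΔH = Σ(broken) − Σ(formed) = 5010 − 5096 = −86 kJ

ΔH ≈ −86 kJ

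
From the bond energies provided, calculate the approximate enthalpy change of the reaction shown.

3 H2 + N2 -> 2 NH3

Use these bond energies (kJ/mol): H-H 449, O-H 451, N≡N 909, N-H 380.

ΔH ≈ −24 kJ

Bonds broken (reactants):
  H-H: 3 × 449 = 1347
  N≡N: 1 × 909 = 909
  Σ(broken) = 2256 kJ
Bonds formed (products):
  N-H: 6 × 380 = 2280
  Σ(formed) = 2280 kJ
ΔH = Σ(broken) − Σ(formed) = 2256 − 2280 = −24 kJ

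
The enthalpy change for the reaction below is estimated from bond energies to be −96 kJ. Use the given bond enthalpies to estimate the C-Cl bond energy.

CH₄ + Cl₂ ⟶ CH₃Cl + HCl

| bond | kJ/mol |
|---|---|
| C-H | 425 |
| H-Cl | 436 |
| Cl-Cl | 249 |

Let D be the C-Cl bond energy.
Σ(broken) = 4×425 + 1×249 = 1949
Σ(formed) = 1×D + 3×425 + 1×436 = 1711 + D
ΔH = Σ(broken) − Σ(formed) = (1949) − (1711 + D) = +238 − D
Setting this equal to −96 kJ gives D = 334 kJ/mol.

D(C-Cl) ≈ 334 kJ/mol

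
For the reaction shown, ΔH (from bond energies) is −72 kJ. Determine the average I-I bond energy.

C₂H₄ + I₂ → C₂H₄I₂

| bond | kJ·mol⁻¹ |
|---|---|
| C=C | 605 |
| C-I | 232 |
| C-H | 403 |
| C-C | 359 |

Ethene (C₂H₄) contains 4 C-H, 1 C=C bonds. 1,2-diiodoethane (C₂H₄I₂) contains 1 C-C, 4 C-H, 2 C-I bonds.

D(I-I) ≈ 146 kJ/mol

Let D be the I-I bond energy.
Σ(broken) = 4×403 + 1×605 + 1×D = 2217 + D
Σ(formed) = 1×359 + 4×403 + 2×232 = 2435
ΔH = Σ(broken) − Σ(formed) = (2217 + D) − (2435) = −218 + D
Setting this equal to −72 kJ gives D = 146 kJ/mol.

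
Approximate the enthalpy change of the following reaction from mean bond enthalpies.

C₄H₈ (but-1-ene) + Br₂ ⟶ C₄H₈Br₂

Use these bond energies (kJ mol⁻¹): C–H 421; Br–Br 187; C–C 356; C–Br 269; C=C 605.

ΔH ≈ −102 kJ

Bonds broken (reactants):
  Br–Br: 1 × 187 = 187
  C–C: 2 × 356 = 712
  C–H: 8 × 421 = 3368
  C=C: 1 × 605 = 605
  Σ(broken) = 4872 kJ
Bonds formed (products):
  C–Br: 2 × 269 = 538
  C–C: 3 × 356 = 1068
  C–H: 8 × 421 = 3368
  Σ(formed) = 4974 kJ
ΔH = Σ(broken) − Σ(formed) = 4872 − 4974 = −102 kJ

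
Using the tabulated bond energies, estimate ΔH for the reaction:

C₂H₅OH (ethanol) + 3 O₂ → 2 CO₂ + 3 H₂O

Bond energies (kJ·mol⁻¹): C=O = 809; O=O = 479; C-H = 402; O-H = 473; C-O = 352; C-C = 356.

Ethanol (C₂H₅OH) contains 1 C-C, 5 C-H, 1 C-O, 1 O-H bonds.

ΔH ≈ −1446 kJ

Bonds broken (reactants):
  C-C: 1 × 356 = 356
  C-H: 5 × 402 = 2010
  C-O: 1 × 352 = 352
  O-H: 1 × 473 = 473
  O=O: 3 × 479 = 1437
  Σ(broken) = 4628 kJ
Bonds formed (products):
  C=O: 4 × 809 = 3236
  O-H: 6 × 473 = 2838
  Σ(formed) = 6074 kJ
ΔH = Σ(broken) − Σ(formed) = 4628 − 6074 = −1446 kJ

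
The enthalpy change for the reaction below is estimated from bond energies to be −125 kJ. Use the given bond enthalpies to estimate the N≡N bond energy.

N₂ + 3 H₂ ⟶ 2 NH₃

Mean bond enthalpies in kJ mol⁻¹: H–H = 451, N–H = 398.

Let D be the N≡N bond energy.
Σ(broken) = 3×451 + 1×D = 1353 + D
Σ(formed) = 6×398 = 2388
ΔH = Σ(broken) − Σ(formed) = (1353 + D) − (2388) = −1035 + D
Setting this equal to −125 kJ gives D = 910 kJ/mol.

D(N≡N) ≈ 910 kJ/mol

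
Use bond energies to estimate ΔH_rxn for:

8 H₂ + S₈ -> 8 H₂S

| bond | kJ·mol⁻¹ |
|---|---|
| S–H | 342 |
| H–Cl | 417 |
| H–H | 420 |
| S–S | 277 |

ΔH ≈ +104 kJ

Bonds broken (reactants):
  H–H: 8 × 420 = 3360
  S–S: 8 × 277 = 2216
  Σ(broken) = 5576 kJ
Bonds formed (products):
  S–H: 16 × 342 = 5472
  Σ(formed) = 5472 kJ
ΔH = Σ(broken) − Σ(formed) = 5576 − 5472 = +104 kJ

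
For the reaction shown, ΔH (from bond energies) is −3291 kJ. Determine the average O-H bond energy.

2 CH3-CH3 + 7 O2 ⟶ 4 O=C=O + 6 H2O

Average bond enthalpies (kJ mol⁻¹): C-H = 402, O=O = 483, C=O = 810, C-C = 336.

D(O-H) ≈ 474 kJ/mol

Let D be the O-H bond energy.
Σ(broken) = 2×336 + 12×402 + 7×483 = 8877
Σ(formed) = 8×810 + 12×D = 6480 + 12D
ΔH = Σ(broken) − Σ(formed) = (8877) − (6480 + 12D) = +2397 − 12D
Setting this equal to −3291 kJ gives 12D = 5688, so D = 474 kJ/mol.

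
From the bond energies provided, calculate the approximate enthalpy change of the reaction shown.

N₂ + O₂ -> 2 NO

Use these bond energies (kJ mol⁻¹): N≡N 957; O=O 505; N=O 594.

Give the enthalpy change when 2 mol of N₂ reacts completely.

Bonds broken (reactants):
  N≡N: 1 × 957 = 957
  O=O: 1 × 505 = 505
  Σ(broken) = 1462 kJ
Bonds formed (products):
  N=O: 2 × 594 = 1188
  Σ(formed) = 1188 kJ
ΔH = Σ(broken) − Σ(formed) = 1462 − 1188 = +274 kJ
For 2× the reaction as written: 2 × (+274) = +548 kJ

ΔH = +548 kJ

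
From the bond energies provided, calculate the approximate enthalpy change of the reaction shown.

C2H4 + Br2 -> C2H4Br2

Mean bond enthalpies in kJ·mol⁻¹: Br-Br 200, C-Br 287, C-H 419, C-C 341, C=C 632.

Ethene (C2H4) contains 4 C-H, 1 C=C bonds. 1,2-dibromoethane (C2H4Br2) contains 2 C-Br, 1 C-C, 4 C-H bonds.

Bonds broken (reactants):
  Br-Br: 1 × 200 = 200
  C-H: 4 × 419 = 1676
  C=C: 1 × 632 = 632
  Σ(broken) = 2508 kJ
Bonds formed (products):
  C-Br: 2 × 287 = 574
  C-C: 1 × 341 = 341
  C-H: 4 × 419 = 1676
  Σ(formed) = 2591 kJ
ΔH = Σ(broken) − Σ(formed) = 2508 − 2591 = −83 kJ

ΔH ≈ −83 kJ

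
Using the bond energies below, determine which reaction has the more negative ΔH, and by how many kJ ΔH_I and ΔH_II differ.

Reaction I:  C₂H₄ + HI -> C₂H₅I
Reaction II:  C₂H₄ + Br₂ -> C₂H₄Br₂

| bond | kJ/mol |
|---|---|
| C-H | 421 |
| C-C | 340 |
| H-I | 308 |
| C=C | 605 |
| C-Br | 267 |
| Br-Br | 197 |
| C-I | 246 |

Reaction I:
  Bonds broken (reactants):
    C-H: 4 × 421 = 1684
    C=C: 1 × 605 = 605
    H-I: 1 × 308 = 308
    Σ(broken) = 2597 kJ
  Bonds formed (products):
    C-C: 1 × 340 = 340
    C-H: 5 × 421 = 2105
    C-I: 1 × 246 = 246
    Σ(formed) = 2691 kJ
  ΔH_I = 2597 − 2691 = −94 kJ
Reaction II:
  Bonds broken (reactants):
    Br-Br: 1 × 197 = 197
    C-H: 4 × 421 = 1684
    C=C: 1 × 605 = 605
    Σ(broken) = 2486 kJ
  Bonds formed (products):
    C-Br: 2 × 267 = 534
    C-C: 1 × 340 = 340
    C-H: 4 × 421 = 1684
    Σ(formed) = 2558 kJ
  ΔH_II = 2486 − 2558 = −72 kJ
ΔH_I − ΔH_II = −22 kJ, so reaction I has the more negative ΔH; |ΔH_I − ΔH_II| = 22 kJ.

Reaction I, by 22 kJ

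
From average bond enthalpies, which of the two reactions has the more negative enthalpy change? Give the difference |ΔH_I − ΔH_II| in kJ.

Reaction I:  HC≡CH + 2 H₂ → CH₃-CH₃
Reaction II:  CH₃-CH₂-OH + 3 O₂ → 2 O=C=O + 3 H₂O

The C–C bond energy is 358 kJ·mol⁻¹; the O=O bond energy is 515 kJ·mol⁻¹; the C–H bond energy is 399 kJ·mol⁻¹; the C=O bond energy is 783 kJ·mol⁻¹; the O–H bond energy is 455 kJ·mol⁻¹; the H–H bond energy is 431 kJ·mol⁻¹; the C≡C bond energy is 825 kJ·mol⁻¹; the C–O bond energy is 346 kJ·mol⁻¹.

Reaction I:
  Bonds broken (reactants):
    C≡C: 1 × 825 = 825
    C–H: 2 × 399 = 798
    H–H: 2 × 431 = 862
    Σ(broken) = 2485 kJ
  Bonds formed (products):
    C–C: 1 × 358 = 358
    C–H: 6 × 399 = 2394
    Σ(formed) = 2752 kJ
  ΔH_I = 2485 − 2752 = −267 kJ
Reaction II:
  Bonds broken (reactants):
    C–C: 1 × 358 = 358
    C–H: 5 × 399 = 1995
    C–O: 1 × 346 = 346
    O–H: 1 × 455 = 455
    O=O: 3 × 515 = 1545
    Σ(broken) = 4699 kJ
  Bonds formed (products):
    C=O: 4 × 783 = 3132
    O–H: 6 × 455 = 2730
    Σ(formed) = 5862 kJ
  ΔH_II = 4699 − 5862 = −1163 kJ
ΔH_I − ΔH_II = +896 kJ, so reaction II has the more negative ΔH; |ΔH_I − ΔH_II| = 896 kJ.

Reaction II, by 896 kJ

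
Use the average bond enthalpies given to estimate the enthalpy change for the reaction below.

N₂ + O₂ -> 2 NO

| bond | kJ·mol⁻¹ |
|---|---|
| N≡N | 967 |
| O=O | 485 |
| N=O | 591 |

ΔH ≈ +270 kJ

Bonds broken (reactants):
  N≡N: 1 × 967 = 967
  O=O: 1 × 485 = 485
  Σ(broken) = 1452 kJ
Bonds formed (products):
  N=O: 2 × 591 = 1182
  Σ(formed) = 1182 kJ
ΔH = Σ(broken) − Σ(formed) = 1452 − 1182 = +270 kJ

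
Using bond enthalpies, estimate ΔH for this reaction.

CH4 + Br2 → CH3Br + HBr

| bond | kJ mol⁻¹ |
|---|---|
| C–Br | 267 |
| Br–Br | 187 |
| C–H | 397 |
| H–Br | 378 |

ΔH ≈ −61 kJ

Bonds broken (reactants):
  Br–Br: 1 × 187 = 187
  C–H: 4 × 397 = 1588
  Σ(broken) = 1775 kJ
Bonds formed (products):
  C–Br: 1 × 267 = 267
  C–H: 3 × 397 = 1191
  H–Br: 1 × 378 = 378
  Σ(formed) = 1836 kJ
ΔH = Σ(broken) − Σ(formed) = 1775 − 1836 = −61 kJ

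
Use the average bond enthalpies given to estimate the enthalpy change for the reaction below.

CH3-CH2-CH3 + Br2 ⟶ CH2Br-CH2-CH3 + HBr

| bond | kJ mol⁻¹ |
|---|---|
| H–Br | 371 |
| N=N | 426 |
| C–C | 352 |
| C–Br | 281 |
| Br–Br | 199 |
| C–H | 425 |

ΔH ≈ −28 kJ

Bonds broken (reactants):
  Br–Br: 1 × 199 = 199
  C–C: 2 × 352 = 704
  C–H: 8 × 425 = 3400
  Σ(broken) = 4303 kJ
Bonds formed (products):
  C–Br: 1 × 281 = 281
  C–C: 2 × 352 = 704
  C–H: 7 × 425 = 2975
  H–Br: 1 × 371 = 371
  Σ(formed) = 4331 kJ
ΔH = Σ(broken) − Σ(formed) = 4303 − 4331 = −28 kJ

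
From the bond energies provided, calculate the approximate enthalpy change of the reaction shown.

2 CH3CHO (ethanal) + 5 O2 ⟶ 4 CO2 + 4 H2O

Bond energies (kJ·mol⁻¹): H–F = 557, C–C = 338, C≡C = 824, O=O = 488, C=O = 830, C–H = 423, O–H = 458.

Bonds broken (reactants):
  C–C: 2 × 338 = 676
  C–H: 8 × 423 = 3384
  C=O: 2 × 830 = 1660
  O=O: 5 × 488 = 2440
  Σ(broken) = 8160 kJ
Bonds formed (products):
  C=O: 8 × 830 = 6640
  O–H: 8 × 458 = 3664
  Σ(formed) = 10304 kJ
ΔH = Σ(broken) − Σ(formed) = 8160 − 10304 = −2144 kJ

ΔH ≈ −2144 kJ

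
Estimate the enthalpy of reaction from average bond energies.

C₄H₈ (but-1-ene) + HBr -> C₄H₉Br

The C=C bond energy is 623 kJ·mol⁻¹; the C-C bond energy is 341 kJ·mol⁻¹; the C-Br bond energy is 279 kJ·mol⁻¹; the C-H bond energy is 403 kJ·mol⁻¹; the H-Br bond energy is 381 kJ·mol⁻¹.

Bonds broken (reactants):
  C-C: 2 × 341 = 682
  C-H: 8 × 403 = 3224
  C=C: 1 × 623 = 623
  H-Br: 1 × 381 = 381
  Σ(broken) = 4910 kJ
Bonds formed (products):
  C-Br: 1 × 279 = 279
  C-C: 3 × 341 = 1023
  C-H: 9 × 403 = 3627
  Σ(formed) = 4929 kJ
ΔH = Σ(broken) − Σ(formed) = 4910 − 4929 = −19 kJ

ΔH ≈ −19 kJ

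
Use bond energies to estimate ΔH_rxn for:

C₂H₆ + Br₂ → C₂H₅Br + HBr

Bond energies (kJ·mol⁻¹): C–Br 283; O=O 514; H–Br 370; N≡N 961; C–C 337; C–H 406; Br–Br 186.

Bonds broken (reactants):
  Br–Br: 1 × 186 = 186
  C–C: 1 × 337 = 337
  C–H: 6 × 406 = 2436
  Σ(broken) = 2959 kJ
Bonds formed (products):
  C–Br: 1 × 283 = 283
  C–C: 1 × 337 = 337
  C–H: 5 × 406 = 2030
  H–Br: 1 × 370 = 370
  Σ(formed) = 3020 kJ
ΔH = Σ(broken) − Σ(formed) = 2959 − 3020 = −61 kJ

ΔH ≈ −61 kJ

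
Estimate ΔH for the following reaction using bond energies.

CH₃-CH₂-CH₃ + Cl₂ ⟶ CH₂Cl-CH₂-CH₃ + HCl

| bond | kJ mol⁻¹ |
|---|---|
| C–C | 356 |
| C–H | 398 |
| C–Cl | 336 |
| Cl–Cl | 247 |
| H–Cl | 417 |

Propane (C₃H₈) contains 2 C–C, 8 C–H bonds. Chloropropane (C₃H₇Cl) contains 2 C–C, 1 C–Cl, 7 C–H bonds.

Bonds broken (reactants):
  C–C: 2 × 356 = 712
  C–H: 8 × 398 = 3184
  Cl–Cl: 1 × 247 = 247
  Σ(broken) = 4143 kJ
Bonds formed (products):
  C–C: 2 × 356 = 712
  C–Cl: 1 × 336 = 336
  C–H: 7 × 398 = 2786
  H–Cl: 1 × 417 = 417
  Σ(formed) = 4251 kJ
ΔH = Σ(broken) − Σ(formed) = 4143 − 4251 = −108 kJ

ΔH ≈ −108 kJ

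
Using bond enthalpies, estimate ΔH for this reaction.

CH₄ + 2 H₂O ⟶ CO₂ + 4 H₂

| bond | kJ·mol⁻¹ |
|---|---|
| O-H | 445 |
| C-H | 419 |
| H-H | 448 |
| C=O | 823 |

Bonds broken (reactants):
  C-H: 4 × 419 = 1676
  O-H: 4 × 445 = 1780
  Σ(broken) = 3456 kJ
Bonds formed (products):
  C=O: 2 × 823 = 1646
  H-H: 4 × 448 = 1792
  Σ(formed) = 3438 kJ
ΔH = Σ(broken) − Σ(formed) = 3456 − 3438 = +18 kJ

ΔH ≈ +18 kJ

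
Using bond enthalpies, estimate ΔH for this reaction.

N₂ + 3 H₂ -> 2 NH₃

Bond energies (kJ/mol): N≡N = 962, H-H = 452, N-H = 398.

ΔH ≈ −70 kJ

Bonds broken (reactants):
  H-H: 3 × 452 = 1356
  N≡N: 1 × 962 = 962
  Σ(broken) = 2318 kJ
Bonds formed (products):
  N-H: 6 × 398 = 2388
  Σ(formed) = 2388 kJ
ΔH = Σ(broken) − Σ(formed) = 2318 − 2388 = −70 kJ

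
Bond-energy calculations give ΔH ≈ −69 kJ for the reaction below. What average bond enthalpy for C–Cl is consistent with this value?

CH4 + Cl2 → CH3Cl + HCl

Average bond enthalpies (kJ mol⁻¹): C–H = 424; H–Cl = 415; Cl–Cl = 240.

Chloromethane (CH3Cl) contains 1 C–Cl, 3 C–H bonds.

Let D be the C–Cl bond energy.
Σ(broken) = 4×424 + 1×240 = 1936
Σ(formed) = 1×D + 3×424 + 1×415 = 1687 + D
ΔH = Σ(broken) − Σ(formed) = (1936) − (1687 + D) = +249 − D
Setting this equal to −69 kJ gives D = 318 kJ/mol.

D(C–Cl) ≈ 318 kJ/mol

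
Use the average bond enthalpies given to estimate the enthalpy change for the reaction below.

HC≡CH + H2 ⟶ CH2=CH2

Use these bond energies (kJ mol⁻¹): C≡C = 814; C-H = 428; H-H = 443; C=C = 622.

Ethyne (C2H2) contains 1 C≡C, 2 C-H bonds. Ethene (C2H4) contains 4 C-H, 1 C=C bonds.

Bonds broken (reactants):
  C≡C: 1 × 814 = 814
  C-H: 2 × 428 = 856
  H-H: 1 × 443 = 443
  Σ(broken) = 2113 kJ
Bonds formed (products):
  C-H: 4 × 428 = 1712
  C=C: 1 × 622 = 622
  Σ(formed) = 2334 kJ
ΔH = Σ(broken) − Σ(formed) = 2113 − 2334 = −221 kJ

ΔH ≈ −221 kJ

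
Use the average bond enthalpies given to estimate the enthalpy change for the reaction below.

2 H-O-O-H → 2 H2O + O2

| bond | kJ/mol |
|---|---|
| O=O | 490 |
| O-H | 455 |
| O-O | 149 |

ΔH ≈ −192 kJ

Bonds broken (reactants):
  O-H: 4 × 455 = 1820
  O-O: 2 × 149 = 298
  Σ(broken) = 2118 kJ
Bonds formed (products):
  O-H: 4 × 455 = 1820
  O=O: 1 × 490 = 490
  Σ(formed) = 2310 kJ
ΔH = Σ(broken) − Σ(formed) = 2118 − 2310 = −192 kJ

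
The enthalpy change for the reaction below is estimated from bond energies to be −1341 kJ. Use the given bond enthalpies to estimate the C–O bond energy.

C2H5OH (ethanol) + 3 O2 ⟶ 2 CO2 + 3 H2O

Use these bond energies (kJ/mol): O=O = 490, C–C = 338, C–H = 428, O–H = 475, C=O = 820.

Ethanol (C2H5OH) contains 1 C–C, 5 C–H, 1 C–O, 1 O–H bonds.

Let D be the C–O bond energy.
Σ(broken) = 1×338 + 5×428 + 1×D + 1×475 + 3×490 = 4423 + D
Σ(formed) = 4×820 + 6×475 = 6130
ΔH = Σ(broken) − Σ(formed) = (4423 + D) − (6130) = −1707 + D
Setting this equal to −1341 kJ gives D = 366 kJ/mol.

D(C–O) ≈ 366 kJ/mol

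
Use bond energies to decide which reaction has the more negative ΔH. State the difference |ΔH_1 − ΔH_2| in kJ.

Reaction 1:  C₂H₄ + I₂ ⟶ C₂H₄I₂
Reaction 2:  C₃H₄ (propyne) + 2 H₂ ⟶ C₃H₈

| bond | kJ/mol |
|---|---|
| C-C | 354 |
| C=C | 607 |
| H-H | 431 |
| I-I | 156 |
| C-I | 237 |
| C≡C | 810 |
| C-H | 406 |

Reaction 1:
  Bonds broken (reactants):
    C-H: 4 × 406 = 1624
    C=C: 1 × 607 = 607
    I-I: 1 × 156 = 156
    Σ(broken) = 2387 kJ
  Bonds formed (products):
    C-C: 1 × 354 = 354
    C-H: 4 × 406 = 1624
    C-I: 2 × 237 = 474
    Σ(formed) = 2452 kJ
  ΔH_1 = 2387 − 2452 = −65 kJ
Reaction 2:
  Bonds broken (reactants):
    C≡C: 1 × 810 = 810
    C-C: 1 × 354 = 354
    C-H: 4 × 406 = 1624
    H-H: 2 × 431 = 862
    Σ(broken) = 3650 kJ
  Bonds formed (products):
    C-C: 2 × 354 = 708
    C-H: 8 × 406 = 3248
    Σ(formed) = 3956 kJ
  ΔH_2 = 3650 − 3956 = −306 kJ
ΔH_1 − ΔH_2 = +241 kJ, so reaction 2 has the more negative ΔH; |ΔH_1 − ΔH_2| = 241 kJ.

Reaction 2, by 241 kJ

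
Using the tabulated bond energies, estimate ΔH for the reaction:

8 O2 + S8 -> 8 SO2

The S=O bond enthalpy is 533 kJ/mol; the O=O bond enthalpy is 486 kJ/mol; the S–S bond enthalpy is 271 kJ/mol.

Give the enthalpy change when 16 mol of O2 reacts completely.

ΔH = −4944 kJ

Bonds broken (reactants):
  O=O: 8 × 486 = 3888
  S–S: 8 × 271 = 2168
  Σ(broken) = 6056 kJ
Bonds formed (products):
  S=O: 16 × 533 = 8528
  Σ(formed) = 8528 kJ
ΔH = Σ(broken) − Σ(formed) = 6056 − 8528 = −2472 kJ
For 2× the reaction as written: 2 × (−2472) = −4944 kJ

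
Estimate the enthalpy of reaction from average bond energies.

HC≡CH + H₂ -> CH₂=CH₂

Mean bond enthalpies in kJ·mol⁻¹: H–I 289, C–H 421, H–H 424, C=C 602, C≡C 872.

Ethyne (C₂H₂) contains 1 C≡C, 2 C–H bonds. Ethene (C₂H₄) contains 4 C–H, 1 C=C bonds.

Bonds broken (reactants):
  C≡C: 1 × 872 = 872
  C–H: 2 × 421 = 842
  H–H: 1 × 424 = 424
  Σ(broken) = 2138 kJ
Bonds formed (products):
  C–H: 4 × 421 = 1684
  C=C: 1 × 602 = 602
  Σ(formed) = 2286 kJ
ΔH = Σ(broken) − Σ(formed) = 2138 − 2286 = −148 kJ

ΔH ≈ −148 kJ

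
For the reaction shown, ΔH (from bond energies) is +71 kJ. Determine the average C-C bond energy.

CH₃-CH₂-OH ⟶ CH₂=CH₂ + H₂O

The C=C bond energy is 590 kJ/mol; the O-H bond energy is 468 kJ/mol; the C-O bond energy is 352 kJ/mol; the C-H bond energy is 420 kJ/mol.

Let D be the C-C bond energy.
Σ(broken) = 1×D + 5×420 + 1×352 + 1×468 = 2920 + D
Σ(formed) = 4×420 + 1×590 + 2×468 = 3206
ΔH = Σ(broken) − Σ(formed) = (2920 + D) − (3206) = −286 + D
Setting this equal to +71 kJ gives D = 357 kJ/mol.

D(C-C) ≈ 357 kJ/mol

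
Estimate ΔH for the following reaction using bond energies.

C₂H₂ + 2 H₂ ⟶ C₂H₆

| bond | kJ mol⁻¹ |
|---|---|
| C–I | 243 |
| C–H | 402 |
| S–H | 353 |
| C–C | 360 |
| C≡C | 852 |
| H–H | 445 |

Bonds broken (reactants):
  C≡C: 1 × 852 = 852
  C–H: 2 × 402 = 804
  H–H: 2 × 445 = 890
  Σ(broken) = 2546 kJ
Bonds formed (products):
  C–C: 1 × 360 = 360
  C–H: 6 × 402 = 2412
  Σ(formed) = 2772 kJ
ΔH = Σ(broken) − Σ(formed) = 2546 − 2772 = −226 kJ

ΔH ≈ −226 kJ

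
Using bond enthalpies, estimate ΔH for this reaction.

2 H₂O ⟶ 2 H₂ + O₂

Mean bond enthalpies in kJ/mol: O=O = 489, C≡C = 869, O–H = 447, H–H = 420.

Bonds broken (reactants):
  O–H: 4 × 447 = 1788
  Σ(broken) = 1788 kJ
Bonds formed (products):
  H–H: 2 × 420 = 840
  O=O: 1 × 489 = 489
  Σ(formed) = 1329 kJ
ΔH = Σ(broken) − Σ(formed) = 1788 − 1329 = +459 kJ

ΔH ≈ +459 kJ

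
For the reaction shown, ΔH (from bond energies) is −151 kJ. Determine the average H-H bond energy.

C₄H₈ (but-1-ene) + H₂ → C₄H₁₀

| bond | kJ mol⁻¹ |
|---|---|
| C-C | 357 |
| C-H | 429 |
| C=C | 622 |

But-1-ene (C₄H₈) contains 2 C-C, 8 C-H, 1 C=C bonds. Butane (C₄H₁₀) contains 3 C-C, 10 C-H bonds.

Let D be the H-H bond energy.
Σ(broken) = 2×357 + 8×429 + 1×622 + 1×D = 4768 + D
Σ(formed) = 3×357 + 10×429 = 5361
ΔH = Σ(broken) − Σ(formed) = (4768 + D) − (5361) = −593 + D
Setting this equal to −151 kJ gives D = 442 kJ/mol.

D(H-H) ≈ 442 kJ/mol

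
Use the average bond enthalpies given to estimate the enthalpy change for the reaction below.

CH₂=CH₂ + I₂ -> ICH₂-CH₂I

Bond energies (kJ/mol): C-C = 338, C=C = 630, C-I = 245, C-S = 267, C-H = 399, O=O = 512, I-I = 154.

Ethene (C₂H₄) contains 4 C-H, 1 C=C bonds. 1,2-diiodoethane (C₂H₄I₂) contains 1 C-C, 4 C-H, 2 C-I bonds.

ΔH ≈ −44 kJ

Bonds broken (reactants):
  C-H: 4 × 399 = 1596
  C=C: 1 × 630 = 630
  I-I: 1 × 154 = 154
  Σ(broken) = 2380 kJ
Bonds formed (products):
  C-C: 1 × 338 = 338
  C-H: 4 × 399 = 1596
  C-I: 2 × 245 = 490
  Σ(formed) = 2424 kJ
ΔH = Σ(broken) − Σ(formed) = 2380 − 2424 = −44 kJ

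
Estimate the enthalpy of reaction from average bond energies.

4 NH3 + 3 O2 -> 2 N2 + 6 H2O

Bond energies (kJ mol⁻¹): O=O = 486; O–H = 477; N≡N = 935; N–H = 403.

ΔH ≈ −1300 kJ

Bonds broken (reactants):
  N–H: 12 × 403 = 4836
  O=O: 3 × 486 = 1458
  Σ(broken) = 6294 kJ
Bonds formed (products):
  N≡N: 2 × 935 = 1870
  O–H: 12 × 477 = 5724
  Σ(formed) = 7594 kJ
ΔH = Σ(broken) − Σ(formed) = 6294 − 7594 = −1300 kJ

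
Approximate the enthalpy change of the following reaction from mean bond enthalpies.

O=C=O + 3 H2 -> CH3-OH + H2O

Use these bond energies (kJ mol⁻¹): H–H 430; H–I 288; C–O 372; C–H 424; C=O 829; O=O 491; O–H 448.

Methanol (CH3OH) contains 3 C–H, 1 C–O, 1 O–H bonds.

Bonds broken (reactants):
  C=O: 2 × 829 = 1658
  H–H: 3 × 430 = 1290
  Σ(broken) = 2948 kJ
Bonds formed (products):
  C–H: 3 × 424 = 1272
  C–O: 1 × 372 = 372
  O–H: 3 × 448 = 1344
  Σ(formed) = 2988 kJ
ΔH = Σ(broken) − Σ(formed) = 2948 − 2988 = −40 kJ

ΔH ≈ −40 kJ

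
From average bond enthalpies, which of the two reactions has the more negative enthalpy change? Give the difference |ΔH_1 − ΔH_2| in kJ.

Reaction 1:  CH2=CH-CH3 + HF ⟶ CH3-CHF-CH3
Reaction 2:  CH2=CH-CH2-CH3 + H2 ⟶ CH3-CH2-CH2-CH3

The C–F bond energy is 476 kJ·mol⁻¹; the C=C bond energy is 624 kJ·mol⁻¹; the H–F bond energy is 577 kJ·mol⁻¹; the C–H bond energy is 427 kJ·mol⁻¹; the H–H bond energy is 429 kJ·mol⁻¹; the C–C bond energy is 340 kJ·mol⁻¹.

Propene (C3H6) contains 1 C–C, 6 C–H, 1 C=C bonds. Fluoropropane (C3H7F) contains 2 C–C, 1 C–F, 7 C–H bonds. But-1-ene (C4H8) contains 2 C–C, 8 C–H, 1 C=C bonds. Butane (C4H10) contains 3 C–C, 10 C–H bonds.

Reaction 2, by 99 kJ

Reaction 1:
  Bonds broken (reactants):
    C–C: 1 × 340 = 340
    C–H: 6 × 427 = 2562
    C=C: 1 × 624 = 624
    H–F: 1 × 577 = 577
    Σ(broken) = 4103 kJ
  Bonds formed (products):
    C–C: 2 × 340 = 680
    C–F: 1 × 476 = 476
    C–H: 7 × 427 = 2989
    Σ(formed) = 4145 kJ
  ΔH_1 = 4103 − 4145 = −42 kJ
Reaction 2:
  Bonds broken (reactants):
    C–C: 2 × 340 = 680
    C–H: 8 × 427 = 3416
    C=C: 1 × 624 = 624
    H–H: 1 × 429 = 429
    Σ(broken) = 5149 kJ
  Bonds formed (products):
    C–C: 3 × 340 = 1020
    C–H: 10 × 427 = 4270
    Σ(formed) = 5290 kJ
  ΔH_2 = 5149 − 5290 = −141 kJ
ΔH_1 − ΔH_2 = +99 kJ, so reaction 2 has the more negative ΔH; |ΔH_1 − ΔH_2| = 99 kJ.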